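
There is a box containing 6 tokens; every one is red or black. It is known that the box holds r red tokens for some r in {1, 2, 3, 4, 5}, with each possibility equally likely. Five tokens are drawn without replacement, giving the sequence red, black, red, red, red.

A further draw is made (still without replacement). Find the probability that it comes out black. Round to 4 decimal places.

0.2857

Under each hypothesis, the probability of the observed sequence is: P(data | r = 1) = (1/6)(5/5)(0/4) = 0; P(data | r = 2) = (2/6)(4/5)(1/4)(0/3) = 0; P(data | r = 3) = (3/6)(3/5)(2/4)(1/3)(0/2) = 0; P(data | r = 4) = (4/6)(2/5)(3/4)(2/3)(1/2) = 1/15; P(data | r = 5) = (5/6)(1/5)(4/4)(3/3)(2/2) = 1/6.
Weighting by the prior gives 1/5 · 0 = 0, 1/5 · 0 = 0, 1/5 · 0 = 0, 1/5 · 1/15 = 1/75, 1/5 · 1/6 = 1/30; with total 7/150.
The posterior is then P(r = 1 | data) = 0, P(r = 2 | data) = 0, P(r = 3 | data) = 0, P(r = 4 | data) = 2/7, P(r = 5 | data) = 5/7.
The predictive probability is P(black next | data) = (1)(2/7) + (0)(5/7) = 2/7.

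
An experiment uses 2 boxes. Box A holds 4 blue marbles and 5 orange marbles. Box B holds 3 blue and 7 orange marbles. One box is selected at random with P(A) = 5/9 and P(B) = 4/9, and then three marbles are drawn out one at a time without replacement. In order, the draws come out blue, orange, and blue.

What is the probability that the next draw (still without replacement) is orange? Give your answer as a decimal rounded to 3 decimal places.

For each hypothesis, P(data | H) works out to: P(data | box A) = (4/9)(5/8)(3/7) = 5/42; P(data | box B) = (3/10)(7/9)(2/8) = 7/120.
Weighting by the prior gives 5/9 · 5/42 = 25/378, 4/9 · 7/120 = 7/270; these sum to 29/315.
The posterior is then P(box A | data) = 125/174, P(box B | data) = 49/174.
The predictive probability is P(orange next | data) = (2/3)(125/174) + (6/7)(49/174) = 188/261.

0.720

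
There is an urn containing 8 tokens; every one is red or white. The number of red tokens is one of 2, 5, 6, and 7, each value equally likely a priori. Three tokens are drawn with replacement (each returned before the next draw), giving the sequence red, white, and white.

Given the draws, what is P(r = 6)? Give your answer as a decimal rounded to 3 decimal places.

0.162

Under each hypothesis, the probability of the observed sequence is: P(data | r = 2) = (2/8)(6/8)(6/8) = 0.14062; P(data | r = 5) = (5/8)(3/8)(3/8) = 0.087891; P(data | r = 6) = (6/8)(2/8)(2/8) = 0.046875; P(data | r = 7) = (7/8)(1/8)(1/8) = 0.013672.
The prior-weighted likelihoods are 1/4 · 0.14062 = 0.035156, 1/4 · 0.087891 = 0.021973, 1/4 · 0.046875 = 0.011719, 1/4 · 0.013672 = 0.003418; these sum to 0.072266.
Hence P(r = 6 | data) = (0.011719) / (0.072266) = 0.16216.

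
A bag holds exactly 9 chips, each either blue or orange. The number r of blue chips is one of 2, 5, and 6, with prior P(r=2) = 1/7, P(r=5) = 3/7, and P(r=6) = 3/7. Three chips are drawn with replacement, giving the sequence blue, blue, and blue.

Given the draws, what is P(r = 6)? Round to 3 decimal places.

0.629

Compute the likelihood of the observed sequence for each case: P(data | r = 2) = (2/9)(2/9)(2/9) = 0.010974; P(data | r = 5) = (5/9)(5/9)(5/9) = 0.17147; P(data | r = 6) = (6/9)(6/9)(6/9) = 0.2963.
The prior-weighted likelihoods are 1/7 · 0.010974 = 0.0015677, 3/7 · 0.17147 = 0.073486, 3/7 · 0.2963 = 0.12698; summing to 0.20204.
So P(r = 6 | data) = (0.12698) / (0.20204) = 0.62852.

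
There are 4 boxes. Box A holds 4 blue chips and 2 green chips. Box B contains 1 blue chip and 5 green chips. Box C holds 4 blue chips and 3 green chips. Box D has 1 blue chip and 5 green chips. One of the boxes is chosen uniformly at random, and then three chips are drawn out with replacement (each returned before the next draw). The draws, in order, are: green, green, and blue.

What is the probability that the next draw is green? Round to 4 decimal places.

0.6396

The likelihood of the observed sequence under each hypothesis: P(data | box A) = (2/6)(2/6)(4/6) = 0.074074; P(data | box B) = (5/6)(5/6)(1/6) = 0.11574; P(data | box C) = (3/7)(3/7)(4/7) = 0.10496; P(data | box D) = (5/6)(5/6)(1/6) = 0.11574.
Weighting by the prior gives 1/4 · 0.074074 = 0.018519, 1/4 · 0.11574 = 0.028935, 1/4 · 0.10496 = 0.026239, 1/4 · 0.11574 = 0.028935; summing to 0.10263.
Normalising, the posterior is P(box A | data) = 0.18044, P(box B | data) = 0.28194, P(box C | data) = 0.25567, P(box D | data) = 0.28194.
The predictive probability is P(green next | data) = (1/3)(0.18044) + (5/6)(0.28194) + (3/7)(0.25567) + (5/6)(0.28194) = 0.63963.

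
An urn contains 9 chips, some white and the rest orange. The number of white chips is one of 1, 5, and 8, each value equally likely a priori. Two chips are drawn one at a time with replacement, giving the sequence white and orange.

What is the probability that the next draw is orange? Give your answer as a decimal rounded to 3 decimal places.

The likelihood of the observed sequence under each hypothesis: P(data | r = 1) = (1/9)(8/9) = 8/81; P(data | r = 5) = (5/9)(4/9) = 20/81; P(data | r = 8) = (8/9)(1/9) = 8/81.
Multiplying each by its prior: 1/3 · 8/81 = 8/243, 1/3 · 20/81 = 20/243, 1/3 · 8/81 = 8/243; summing to 4/27.
Normalising, the posterior is P(r = 1 | data) = 2/9, P(r = 5 | data) = 5/9, P(r = 8 | data) = 2/9.
So P(orange next | data) = Σ P(orange next | H) P(H | data) = (8/9)(2/9) + (4/9)(5/9) + (1/9)(2/9) = 38/81.

0.469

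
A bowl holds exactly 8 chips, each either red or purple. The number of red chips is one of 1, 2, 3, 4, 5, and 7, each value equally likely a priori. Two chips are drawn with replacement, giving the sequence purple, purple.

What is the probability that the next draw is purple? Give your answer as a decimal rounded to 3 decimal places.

0.713

Compute the likelihood of the observed sequence for each case: P(data | r = 1) = (7/8)(7/8) = 49/64; P(data | r = 2) = (6/8)(6/8) = 9/16; P(data | r = 3) = (5/8)(5/8) = 25/64; P(data | r = 4) = (4/8)(4/8) = 1/4; P(data | r = 5) = (3/8)(3/8) = 9/64; P(data | r = 7) = (1/8)(1/8) = 1/64.
Weighting by the prior gives 1/6 · 49/64 = 49/384, 1/6 · 9/16 = 3/32, 1/6 · 25/64 = 25/384, 1/6 · 1/4 = 1/24, 1/6 · 9/64 = 3/128, 1/6 · 1/64 = 1/384; with total 17/48.
Dividing through by the total gives posterior P(r = 1 | data) = 49/136, P(r = 2 | data) = 9/34, P(r = 3 | data) = 25/136, P(r = 4 | data) = 2/17, P(r = 5 | data) = 9/136, P(r = 7 | data) = 1/136.
The predictive probability is P(purple next | data) = (7/8)(49/136) + (3/4)(9/34) + (5/8)(25/136) + (1/2)(2/17) + (3/8)(9/136) + (1/8)(1/136) = 97/136.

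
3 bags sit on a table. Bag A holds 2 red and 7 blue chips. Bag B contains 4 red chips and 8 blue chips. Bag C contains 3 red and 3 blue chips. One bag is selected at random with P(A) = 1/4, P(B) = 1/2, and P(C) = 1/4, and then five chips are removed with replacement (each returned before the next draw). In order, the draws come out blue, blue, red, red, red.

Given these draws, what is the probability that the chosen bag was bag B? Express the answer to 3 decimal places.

For each hypothesis, P(data | H) works out to: P(data | bag A) = (7/9)(7/9)(2/9)(2/9)(2/9) = 0.0066386; P(data | bag B) = (8/12)(8/12)(4/12)(4/12)(4/12) = 0.016461; P(data | bag C) = (3/6)(3/6)(3/6)(3/6)(3/6) = 0.03125.
The prior-weighted likelihoods are 1/4 · 0.0066386 = 0.0016596, 1/2 · 0.016461 = 0.0082305, 1/4 · 0.03125 = 0.0078125; these sum to 0.017703.
Hence P(bag B | data) = (0.0082305) / (0.017703) = 0.46493.

0.465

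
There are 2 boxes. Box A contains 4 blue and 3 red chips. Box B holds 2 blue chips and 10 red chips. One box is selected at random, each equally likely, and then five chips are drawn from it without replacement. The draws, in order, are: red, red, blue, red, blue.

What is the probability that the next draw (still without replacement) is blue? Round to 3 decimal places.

For each hypothesis, P(data | H) works out to: P(data | box A) = (3/7)(2/6)(4/5)(1/4)(3/3) = 0.028571; P(data | box B) = (10/12)(9/11)(2/10)(8/9)(1/8) = 0.015152.
Weighting by the prior gives 1/2 · 0.028571 = 0.014286, 1/2 · 0.015152 = 0.0075758; with total 0.021861.
The posterior is then P(box A | data) = 0.65347, P(box B | data) = 0.34653.
Averaging over the posterior, P(blue next | data) = (1)(0.65347) + (0)(0.34653) = 0.65347.

0.653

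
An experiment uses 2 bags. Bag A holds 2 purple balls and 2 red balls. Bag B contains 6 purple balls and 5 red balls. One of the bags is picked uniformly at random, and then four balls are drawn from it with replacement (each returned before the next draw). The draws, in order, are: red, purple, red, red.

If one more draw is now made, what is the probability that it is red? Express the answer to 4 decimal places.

0.4795

The likelihood of the observed sequence under each hypothesis: P(data | bag A) = (2/4)(2/4)(2/4)(2/4) = 0.0625; P(data | bag B) = (5/11)(6/11)(5/11)(5/11) = 0.051226.
Multiplying each by its prior: 1/2 · 0.0625 = 0.03125, 1/2 · 0.051226 = 0.025613; summing to 0.056863.
Dividing through by the total gives posterior P(bag A | data) = 0.54957, P(bag B | data) = 0.45043.
Averaging over the posterior, P(red next | data) = (1/2)(0.54957) + (5/11)(0.45043) = 0.47953.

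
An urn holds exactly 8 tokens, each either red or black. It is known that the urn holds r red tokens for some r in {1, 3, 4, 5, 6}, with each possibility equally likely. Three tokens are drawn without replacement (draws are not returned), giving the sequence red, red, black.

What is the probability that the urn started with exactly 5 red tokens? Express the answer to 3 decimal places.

0.303

The likelihood of the observed sequence under each hypothesis: P(data | r = 1) = (1/8)(0/7) = 0; P(data | r = 3) = (3/8)(2/7)(5/6) = 5/56; P(data | r = 4) = (4/8)(3/7)(4/6) = 1/7; P(data | r = 5) = (5/8)(4/7)(3/6) = 5/28; P(data | r = 6) = (6/8)(5/7)(2/6) = 5/28.
The prior-weighted likelihoods are 1/5 · 0 = 0, 1/5 · 5/56 = 1/56, 1/5 · 1/7 = 1/35, 1/5 · 5/28 = 1/28, 1/5 · 5/28 = 1/28; summing to 33/280.
By Bayes' rule, P(r = 5 | data) = (1/28) / (33/280) = 10/33.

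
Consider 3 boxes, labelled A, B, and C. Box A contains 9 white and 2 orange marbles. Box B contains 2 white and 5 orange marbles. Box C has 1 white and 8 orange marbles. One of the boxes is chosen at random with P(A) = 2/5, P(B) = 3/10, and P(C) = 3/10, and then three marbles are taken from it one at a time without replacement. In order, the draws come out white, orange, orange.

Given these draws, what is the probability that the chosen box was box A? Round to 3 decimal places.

For each hypothesis, P(data | H) works out to: P(data | box A) = (9/11)(2/10)(1/9) = 0.018182; P(data | box B) = (2/7)(5/6)(4/5) = 0.19048; P(data | box C) = (1/9)(8/8)(7/7) = 0.11111.
Multiplying each by its prior: 2/5 · 0.018182 = 0.0072727, 3/10 · 0.19048 = 0.057143, 3/10 · 0.11111 = 0.033333; summing to 0.097749.
By Bayes' rule, P(box A | data) = (0.0072727) / (0.097749) = 0.074402.

0.074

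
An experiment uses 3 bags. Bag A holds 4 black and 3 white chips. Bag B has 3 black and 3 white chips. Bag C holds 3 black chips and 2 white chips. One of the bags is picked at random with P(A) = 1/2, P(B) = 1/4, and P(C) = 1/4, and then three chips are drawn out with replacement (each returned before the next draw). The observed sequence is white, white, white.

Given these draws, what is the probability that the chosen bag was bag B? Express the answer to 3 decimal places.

Compute the likelihood of the observed sequence for each case: P(data | bag A) = (3/7)(3/7)(3/7) = 0.078717; P(data | bag B) = (3/6)(3/6)(3/6) = 0.125; P(data | bag C) = (2/5)(2/5)(2/5) = 0.064.
The prior-weighted likelihoods are 1/2 · 0.078717 = 0.039359, 1/4 · 0.125 = 0.03125, 1/4 · 0.064 = 0.016; summing to 0.086609.
So P(bag B | data) = (0.03125) / (0.086609) = 0.36082.

0.361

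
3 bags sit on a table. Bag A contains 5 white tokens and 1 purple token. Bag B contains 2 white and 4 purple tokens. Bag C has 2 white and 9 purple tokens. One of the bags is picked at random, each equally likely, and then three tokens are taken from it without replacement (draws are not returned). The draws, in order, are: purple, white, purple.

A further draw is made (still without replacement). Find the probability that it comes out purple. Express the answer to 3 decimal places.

0.754

The likelihood of the observed sequence under each hypothesis: P(data | bag A) = (1/6)(5/5)(0/4) = 0; P(data | bag B) = (4/6)(2/5)(3/4) = 1/5; P(data | bag C) = (9/11)(2/10)(8/9) = 8/55.
Weighting by the prior gives 1/3 · 0 = 0, 1/3 · 1/5 = 1/15, 1/3 · 8/55 = 8/165; with total 19/165.
Normalising, the posterior is P(bag A | data) = 0, P(bag B | data) = 11/19, P(bag C | data) = 8/19.
The predictive probability is P(purple next | data) = (2/3)(11/19) + (7/8)(8/19) = 43/57.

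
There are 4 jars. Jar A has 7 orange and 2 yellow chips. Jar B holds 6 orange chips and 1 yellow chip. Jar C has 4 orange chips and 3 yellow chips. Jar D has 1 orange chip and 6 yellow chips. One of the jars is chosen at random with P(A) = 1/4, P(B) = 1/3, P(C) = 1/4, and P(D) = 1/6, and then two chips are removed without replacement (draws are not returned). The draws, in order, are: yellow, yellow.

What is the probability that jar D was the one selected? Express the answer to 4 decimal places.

The likelihood of the observed sequence under each hypothesis: P(data | jar A) = (2/9)(1/8) = 0.027778; P(data | jar B) = (1/7)(0/6) = 0; P(data | jar C) = (3/7)(2/6) = 0.14286; P(data | jar D) = (6/7)(5/6) = 0.71429.
Multiplying each by its prior: 1/4 · 0.027778 = 0.0069444, 1/3 · 0 = 0, 1/4 · 0.14286 = 0.035714, 1/6 · 0.71429 = 0.11905; with total 0.16171.
By Bayes' rule, P(jar D | data) = (0.11905) / (0.16171) = 0.7362.

0.7362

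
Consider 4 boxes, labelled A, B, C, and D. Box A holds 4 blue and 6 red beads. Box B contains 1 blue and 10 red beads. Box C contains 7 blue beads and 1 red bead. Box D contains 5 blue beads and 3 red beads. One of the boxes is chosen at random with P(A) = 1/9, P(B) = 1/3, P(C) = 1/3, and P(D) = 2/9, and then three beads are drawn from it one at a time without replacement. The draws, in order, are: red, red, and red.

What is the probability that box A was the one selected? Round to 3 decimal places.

0.070

Under each hypothesis, the probability of the observed sequence is: P(data | box A) = (6/10)(5/9)(4/8) = 0.16667; P(data | box B) = (10/11)(9/10)(8/9) = 0.72727; P(data | box C) = (1/8)(0/7) = 0; P(data | box D) = (3/8)(2/7)(1/6) = 0.017857.
Weighting by the prior gives 1/9 · 0.16667 = 0.018519, 1/3 · 0.72727 = 0.24242, 1/3 · 0 = 0, 2/9 · 0.017857 = 0.0039683; summing to 0.26491.
Therefore the posterior P(box A | data) = (0.018519) / (0.26491) = 0.069905.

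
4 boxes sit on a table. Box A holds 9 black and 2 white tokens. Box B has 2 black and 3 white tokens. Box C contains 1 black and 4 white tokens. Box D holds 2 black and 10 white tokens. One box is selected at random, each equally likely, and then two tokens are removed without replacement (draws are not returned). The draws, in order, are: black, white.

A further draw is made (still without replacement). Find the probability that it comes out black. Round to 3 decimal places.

0.320

Compute the likelihood of the observed sequence for each case: P(data | box A) = (9/11)(2/10) = 0.16364; P(data | box B) = (2/5)(3/4) = 0.3; P(data | box C) = (1/5)(4/4) = 0.2; P(data | box D) = (2/12)(10/11) = 0.15152.
Weighting by the prior gives 1/4 · 0.16364 = 0.040909, 1/4 · 0.3 = 0.075, 1/4 · 0.2 = 0.05, 1/4 · 0.15152 = 0.037879; these sum to 0.20379.
Normalising, the posterior is P(box A | data) = 0.20074, P(box B | data) = 0.36803, P(box C | data) = 0.24535, P(box D | data) = 0.18587.
Averaging over the posterior, P(black next | data) = (8/9)(0.20074) + (1/3)(0.36803) + (0)(0.24535) + (1/10)(0.18587) = 0.3197.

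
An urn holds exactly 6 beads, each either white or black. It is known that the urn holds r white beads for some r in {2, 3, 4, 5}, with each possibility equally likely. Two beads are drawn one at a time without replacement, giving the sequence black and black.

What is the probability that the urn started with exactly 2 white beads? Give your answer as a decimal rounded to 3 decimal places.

Compute the likelihood of the observed sequence for each case: P(data | r = 2) = (4/6)(3/5) = 2/5; P(data | r = 3) = (3/6)(2/5) = 1/5; P(data | r = 4) = (2/6)(1/5) = 1/15; P(data | r = 5) = (1/6)(0/5) = 0.
The prior-weighted likelihoods are 1/4 · 2/5 = 1/10, 1/4 · 1/5 = 1/20, 1/4 · 1/15 = 1/60, 1/4 · 0 = 0; summing to 1/6.
By Bayes' rule, P(r = 2 | data) = (1/10) / (1/6) = 3/5.

0.600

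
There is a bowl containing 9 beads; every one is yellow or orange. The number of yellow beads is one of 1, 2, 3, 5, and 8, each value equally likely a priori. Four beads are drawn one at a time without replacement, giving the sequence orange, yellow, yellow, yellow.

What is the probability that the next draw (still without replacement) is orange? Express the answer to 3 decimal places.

The likelihood of the observed sequence under each hypothesis: P(data | r = 1) = (8/9)(1/8)(0/7) = 0; P(data | r = 2) = (7/9)(2/8)(1/7)(0/6) = 0; P(data | r = 3) = (6/9)(3/8)(2/7)(1/6) = 1/84; P(data | r = 5) = (4/9)(5/8)(4/7)(3/6) = 5/63; P(data | r = 8) = (1/9)(8/8)(7/7)(6/6) = 1/9.
Multiplying each by its prior: 1/5 · 0 = 0, 1/5 · 0 = 0, 1/5 · 1/84 = 1/420, 1/5 · 5/63 = 1/63, 1/5 · 1/9 = 1/45; with total 17/420.
Normalising, the posterior is P(r = 1 | data) = 0, P(r = 2 | data) = 0, P(r = 3 | data) = 1/17, P(r = 5 | data) = 20/51, P(r = 8 | data) = 28/51.
Averaging over the posterior, P(orange next | data) = (1)(1/17) + (3/5)(20/51) + (0)(28/51) = 5/17.

0.294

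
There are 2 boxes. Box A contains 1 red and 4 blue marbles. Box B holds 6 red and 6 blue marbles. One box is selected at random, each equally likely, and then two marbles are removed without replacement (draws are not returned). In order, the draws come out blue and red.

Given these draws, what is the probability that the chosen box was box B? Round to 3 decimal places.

0.577

Compute the likelihood of the observed sequence for each case: P(data | box A) = (4/5)(1/4) = 1/5; P(data | box B) = (6/12)(6/11) = 3/11.
The prior-weighted likelihoods are 1/2 · 1/5 = 1/10, 1/2 · 3/11 = 3/22; summing to 13/55.
Therefore the posterior P(box B | data) = (3/22) / (13/55) = 15/26.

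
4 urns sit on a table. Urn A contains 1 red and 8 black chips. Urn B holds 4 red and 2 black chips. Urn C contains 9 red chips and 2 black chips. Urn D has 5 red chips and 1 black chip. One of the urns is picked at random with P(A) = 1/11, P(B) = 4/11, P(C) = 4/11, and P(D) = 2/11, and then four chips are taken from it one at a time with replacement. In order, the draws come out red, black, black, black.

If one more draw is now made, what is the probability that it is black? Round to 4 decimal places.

For each hypothesis, P(data | H) works out to: P(data | urn A) = (1/9)(8/9)(8/9)(8/9) = 0.078037; P(data | urn B) = (4/6)(2/6)(2/6)(2/6) = 0.024691; P(data | urn C) = (9/11)(2/11)(2/11)(2/11) = 0.0049177; P(data | urn D) = (5/6)(1/6)(1/6)(1/6) = 0.003858.
Weighting by the prior gives 1/11 · 0.078037 = 0.0070943, 4/11 · 0.024691 = 0.0089787, 4/11 · 0.0049177 = 0.0017883, 2/11 · 0.003858 = 0.00070146; these sum to 0.018563.
Normalising, the posterior is P(urn A | data) = 0.38218, P(urn B | data) = 0.4837, P(urn C | data) = 0.096336, P(urn D | data) = 0.037789.
Averaging over the posterior, P(black next | data) = (8/9)(0.38218) + (1/3)(0.4837) + (2/11)(0.096336) + (1/6)(0.037789) = 0.52476.

0.5248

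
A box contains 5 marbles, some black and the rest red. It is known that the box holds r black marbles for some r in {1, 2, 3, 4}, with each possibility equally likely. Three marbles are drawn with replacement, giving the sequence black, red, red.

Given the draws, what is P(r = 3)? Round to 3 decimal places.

The likelihood of the observed sequence under each hypothesis: P(data | r = 1) = (1/5)(4/5)(4/5) = 16/125; P(data | r = 2) = (2/5)(3/5)(3/5) = 18/125; P(data | r = 3) = (3/5)(2/5)(2/5) = 12/125; P(data | r = 4) = (4/5)(1/5)(1/5) = 4/125.
Multiplying each by its prior: 1/4 · 16/125 = 4/125, 1/4 · 18/125 = 9/250, 1/4 · 12/125 = 3/125, 1/4 · 4/125 = 1/125; with total 1/10.
By Bayes' rule, P(r = 3 | data) = (3/125) / (1/10) = 6/25.

0.240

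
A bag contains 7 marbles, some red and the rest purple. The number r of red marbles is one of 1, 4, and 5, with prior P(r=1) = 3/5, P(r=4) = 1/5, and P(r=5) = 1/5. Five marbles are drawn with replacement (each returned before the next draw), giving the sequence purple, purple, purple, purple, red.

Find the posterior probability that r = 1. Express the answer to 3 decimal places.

0.906

The likelihood of the observed sequence under each hypothesis: P(data | r = 1) = (6/7)(6/7)(6/7)(6/7)(1/7) = 0.077111; P(data | r = 4) = (3/7)(3/7)(3/7)(3/7)(4/7) = 0.019278; P(data | r = 5) = (2/7)(2/7)(2/7)(2/7)(5/7) = 0.0047599.
Multiplying each by its prior: 3/5 · 0.077111 = 0.046266, 1/5 · 0.019278 = 0.0038555, 1/5 · 0.0047599 = 0.00095198; with total 0.051074.
By Bayes' rule, P(r = 1 | data) = (0.046266) / (0.051074) = 0.90587.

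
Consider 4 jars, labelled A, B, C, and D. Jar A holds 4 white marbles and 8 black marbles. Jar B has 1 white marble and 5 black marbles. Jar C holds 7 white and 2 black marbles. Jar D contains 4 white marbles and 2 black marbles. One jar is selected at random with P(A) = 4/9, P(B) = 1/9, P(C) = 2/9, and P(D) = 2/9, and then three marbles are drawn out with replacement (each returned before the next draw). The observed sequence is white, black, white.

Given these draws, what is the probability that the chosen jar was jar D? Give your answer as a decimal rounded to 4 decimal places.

0.3349

Under each hypothesis, the probability of the observed sequence is: P(data | jar A) = (4/12)(8/12)(4/12) = 0.074074; P(data | jar B) = (1/6)(5/6)(1/6) = 0.023148; P(data | jar C) = (7/9)(2/9)(7/9) = 0.13443; P(data | jar D) = (4/6)(2/6)(4/6) = 0.14815.
Weighting by the prior gives 4/9 · 0.074074 = 0.032922, 1/9 · 0.023148 = 0.002572, 2/9 · 0.13443 = 0.029873, 2/9 · 0.14815 = 0.032922; with total 0.098289.
By Bayes' rule, P(jar D | data) = (0.032922) / (0.098289) = 0.33495.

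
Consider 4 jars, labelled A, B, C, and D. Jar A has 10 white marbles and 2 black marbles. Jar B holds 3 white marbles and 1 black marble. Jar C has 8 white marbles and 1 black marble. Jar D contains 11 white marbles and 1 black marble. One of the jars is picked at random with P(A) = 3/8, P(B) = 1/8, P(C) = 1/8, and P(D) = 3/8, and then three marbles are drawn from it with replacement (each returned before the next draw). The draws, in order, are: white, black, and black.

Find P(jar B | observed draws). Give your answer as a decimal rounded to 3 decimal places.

0.320

For each hypothesis, P(data | H) works out to: P(data | jar A) = (10/12)(2/12)(2/12) = 0.023148; P(data | jar B) = (3/4)(1/4)(1/4) = 0.046875; P(data | jar C) = (8/9)(1/9)(1/9) = 0.010974; P(data | jar D) = (11/12)(1/12)(1/12) = 0.0063657.
Weighting by the prior gives 3/8 · 0.023148 = 0.0086806, 1/8 · 0.046875 = 0.0058594, 1/8 · 0.010974 = 0.0013717, 3/8 · 0.0063657 = 0.0023872; with total 0.018299.
So P(jar B | data) = (0.0058594) / (0.018299) = 0.3202.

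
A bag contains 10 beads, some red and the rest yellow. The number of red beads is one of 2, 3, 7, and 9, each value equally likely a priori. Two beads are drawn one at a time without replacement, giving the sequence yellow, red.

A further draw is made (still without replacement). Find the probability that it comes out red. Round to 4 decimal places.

0.4776

For each hypothesis, P(data | H) works out to: P(data | r = 2) = (8/10)(2/9) = 8/45; P(data | r = 3) = (7/10)(3/9) = 7/30; P(data | r = 7) = (3/10)(7/9) = 7/30; P(data | r = 9) = (1/10)(9/9) = 1/10.
Weighting by the prior gives 1/4 · 8/45 = 2/45, 1/4 · 7/30 = 7/120, 1/4 · 7/30 = 7/120, 1/4 · 1/10 = 1/40; summing to 67/360.
Dividing through by the total gives posterior P(r = 2 | data) = 16/67, P(r = 3 | data) = 21/67, P(r = 7 | data) = 21/67, P(r = 9 | data) = 9/67.
Averaging over the posterior, P(red next | data) = (1/8)(16/67) + (1/4)(21/67) + (3/4)(21/67) + (1)(9/67) = 32/67.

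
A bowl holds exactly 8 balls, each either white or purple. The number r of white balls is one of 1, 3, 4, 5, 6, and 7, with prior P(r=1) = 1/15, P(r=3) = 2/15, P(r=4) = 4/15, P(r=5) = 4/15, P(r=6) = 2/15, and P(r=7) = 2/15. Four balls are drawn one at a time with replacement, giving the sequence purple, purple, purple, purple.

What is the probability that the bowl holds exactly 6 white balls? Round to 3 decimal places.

0.006

Under each hypothesis, the probability of the observed sequence is: P(data | r = 1) = (7/8)(7/8)(7/8)(7/8) = 0.58618; P(data | r = 3) = (5/8)(5/8)(5/8)(5/8) = 0.15259; P(data | r = 4) = (4/8)(4/8)(4/8)(4/8) = 0.0625; P(data | r = 5) = (3/8)(3/8)(3/8)(3/8) = 0.019775; P(data | r = 6) = (2/8)(2/8)(2/8)(2/8) = 0.0039062; P(data | r = 7) = (1/8)(1/8)(1/8)(1/8) = 0.00024414.
Multiplying each by its prior: 1/15 · 0.58618 = 0.039079, 2/15 · 0.15259 = 0.020345, 4/15 · 0.0625 = 0.016667, 4/15 · 0.019775 = 0.0052734, 2/15 · 0.0039062 = 0.00052083, 2/15 · 0.00024414 = 3.2552e-05; summing to 0.081917.
Hence P(r = 6 | data) = (0.00052083) / (0.081917) = 0.006358.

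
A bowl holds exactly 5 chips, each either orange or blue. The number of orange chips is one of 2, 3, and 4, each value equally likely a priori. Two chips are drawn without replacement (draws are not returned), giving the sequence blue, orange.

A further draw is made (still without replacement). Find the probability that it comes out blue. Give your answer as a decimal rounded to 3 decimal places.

0.375

Compute the likelihood of the observed sequence for each case: P(data | r = 2) = (3/5)(2/4) = 3/10; P(data | r = 3) = (2/5)(3/4) = 3/10; P(data | r = 4) = (1/5)(4/4) = 1/5.
Weighting by the prior gives 1/3 · 3/10 = 1/10, 1/3 · 3/10 = 1/10, 1/3 · 1/5 = 1/15; with total 4/15.
The posterior is then P(r = 2 | data) = 3/8, P(r = 3 | data) = 3/8, P(r = 4 | data) = 1/4.
The predictive probability is P(blue next | data) = (2/3)(3/8) + (1/3)(3/8) + (0)(1/4) = 3/8.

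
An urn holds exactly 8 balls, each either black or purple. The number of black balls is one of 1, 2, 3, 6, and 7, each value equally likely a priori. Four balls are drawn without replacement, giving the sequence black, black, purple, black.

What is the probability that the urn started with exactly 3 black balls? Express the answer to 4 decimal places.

0.0625

The likelihood of the observed sequence under each hypothesis: P(data | r = 1) = (1/8)(0/7) = 0; P(data | r = 2) = (2/8)(1/7)(6/6)(0/5) = 0; P(data | r = 3) = (3/8)(2/7)(5/6)(1/5) = 1/56; P(data | r = 6) = (6/8)(5/7)(2/6)(4/5) = 1/7; P(data | r = 7) = (7/8)(6/7)(1/6)(5/5) = 1/8.
The prior-weighted likelihoods are 1/5 · 0 = 0, 1/5 · 0 = 0, 1/5 · 1/56 = 1/280, 1/5 · 1/7 = 1/35, 1/5 · 1/8 = 1/40; with total 2/35.
So P(r = 3 | data) = (1/280) / (2/35) = 1/16.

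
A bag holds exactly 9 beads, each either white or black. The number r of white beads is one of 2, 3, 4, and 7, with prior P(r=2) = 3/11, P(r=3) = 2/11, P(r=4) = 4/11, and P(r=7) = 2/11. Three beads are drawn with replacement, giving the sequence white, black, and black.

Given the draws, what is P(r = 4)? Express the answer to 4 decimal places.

0.4141

For each hypothesis, P(data | H) works out to: P(data | r = 2) = (2/9)(7/9)(7/9) = 0.13443; P(data | r = 3) = (3/9)(6/9)(6/9) = 0.14815; P(data | r = 4) = (4/9)(5/9)(5/9) = 0.13717; P(data | r = 7) = (7/9)(2/9)(2/9) = 0.038409.
Multiplying each by its prior: 3/11 · 0.13443 = 0.036663, 2/11 · 0.14815 = 0.026936, 4/11 · 0.13717 = 0.049882, 2/11 · 0.038409 = 0.0069834; with total 0.12046.
By Bayes' rule, P(r = 4 | data) = (0.049882) / (0.12046) = 0.41408.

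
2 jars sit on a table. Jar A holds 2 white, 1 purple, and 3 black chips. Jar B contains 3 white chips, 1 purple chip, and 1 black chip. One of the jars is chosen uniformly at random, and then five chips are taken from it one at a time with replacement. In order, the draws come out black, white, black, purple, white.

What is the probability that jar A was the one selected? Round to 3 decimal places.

0.616

Compute the likelihood of the observed sequence for each case: P(data | jar A) = (3/6)(2/6)(3/6)(1/6)(2/6) = 0.0046296; P(data | jar B) = (1/5)(3/5)(1/5)(1/5)(3/5) = 0.00288.
Weighting by the prior gives 1/2 · 0.0046296 = 0.0023148, 1/2 · 0.00288 = 0.00144; with total 0.0037548.
So P(jar A | data) = (0.0023148) / (0.0037548) = 0.61649.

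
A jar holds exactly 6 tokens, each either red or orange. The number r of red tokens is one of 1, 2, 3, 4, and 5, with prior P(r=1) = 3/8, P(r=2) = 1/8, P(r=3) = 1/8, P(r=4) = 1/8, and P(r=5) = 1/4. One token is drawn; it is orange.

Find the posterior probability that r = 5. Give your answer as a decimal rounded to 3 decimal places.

The likelihood of this draw under each hypothesis: P(data | r = 1) = (5/6) = 5/6; P(data | r = 2) = (4/6) = 2/3; P(data | r = 3) = (3/6) = 1/2; P(data | r = 4) = (2/6) = 1/3; P(data | r = 5) = (1/6) = 1/6.
The prior-weighted likelihoods are 3/8 · 5/6 = 5/16, 1/8 · 2/3 = 1/12, 1/8 · 1/2 = 1/16, 1/8 · 1/3 = 1/24, 1/4 · 1/6 = 1/24; with total 13/24.
Therefore the posterior P(r = 5 | data) = (1/24) / (13/24) = 1/13.

0.077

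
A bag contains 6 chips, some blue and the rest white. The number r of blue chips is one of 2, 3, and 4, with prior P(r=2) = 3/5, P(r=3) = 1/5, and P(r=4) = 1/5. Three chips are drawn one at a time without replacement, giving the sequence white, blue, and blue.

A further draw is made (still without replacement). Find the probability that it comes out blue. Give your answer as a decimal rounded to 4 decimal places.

For each hypothesis, P(data | H) works out to: P(data | r = 2) = (4/6)(2/5)(1/4) = 1/15; P(data | r = 3) = (3/6)(3/5)(2/4) = 3/20; P(data | r = 4) = (2/6)(4/5)(3/4) = 1/5.
Weighting by the prior gives 3/5 · 1/15 = 1/25, 1/5 · 3/20 = 3/100, 1/5 · 1/5 = 1/25; these sum to 11/100.
Normalising, the posterior is P(r = 2 | data) = 4/11, P(r = 3 | data) = 3/11, P(r = 4 | data) = 4/11.
The predictive probability is P(blue next | data) = (0)(4/11) + (1/3)(3/11) + (2/3)(4/11) = 1/3.

0.3333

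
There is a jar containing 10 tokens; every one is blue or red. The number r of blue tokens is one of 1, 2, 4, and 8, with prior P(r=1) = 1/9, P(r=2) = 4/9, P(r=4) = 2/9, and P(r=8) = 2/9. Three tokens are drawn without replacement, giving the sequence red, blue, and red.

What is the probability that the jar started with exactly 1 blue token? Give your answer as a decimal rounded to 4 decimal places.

0.0909

Compute the likelihood of the observed sequence for each case: P(data | r = 1) = (9/10)(1/9)(8/8) = 1/10; P(data | r = 2) = (8/10)(2/9)(7/8) = 7/45; P(data | r = 4) = (6/10)(4/9)(5/8) = 1/6; P(data | r = 8) = (2/10)(8/9)(1/8) = 1/45.
Multiplying each by its prior: 1/9 · 1/10 = 1/90, 4/9 · 7/45 = 28/405, 2/9 · 1/6 = 1/27, 2/9 · 1/45 = 2/405; these sum to 11/90.
So P(r = 1 | data) = (1/90) / (11/90) = 1/11.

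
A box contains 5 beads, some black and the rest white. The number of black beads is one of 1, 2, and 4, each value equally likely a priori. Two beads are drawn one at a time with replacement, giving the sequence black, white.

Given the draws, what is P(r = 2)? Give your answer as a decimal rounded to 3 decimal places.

Compute the likelihood of the observed sequence for each case: P(data | r = 1) = (1/5)(4/5) = 4/25; P(data | r = 2) = (2/5)(3/5) = 6/25; P(data | r = 4) = (4/5)(1/5) = 4/25.
Weighting by the prior gives 1/3 · 4/25 = 4/75, 1/3 · 6/25 = 2/25, 1/3 · 4/25 = 4/75; with total 14/75.
So P(r = 2 | data) = (2/25) / (14/75) = 3/7.

0.429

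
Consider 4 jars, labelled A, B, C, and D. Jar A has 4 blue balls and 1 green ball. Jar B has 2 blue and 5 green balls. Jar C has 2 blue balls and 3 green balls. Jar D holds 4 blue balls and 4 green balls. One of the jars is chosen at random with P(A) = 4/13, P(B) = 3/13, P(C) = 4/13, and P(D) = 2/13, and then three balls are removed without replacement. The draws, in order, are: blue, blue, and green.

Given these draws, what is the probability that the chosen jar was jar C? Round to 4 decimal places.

For each hypothesis, P(data | H) works out to: P(data | jar A) = (4/5)(3/4)(1/3) = 1/5; P(data | jar B) = (2/7)(1/6)(5/5) = 1/21; P(data | jar C) = (2/5)(1/4)(3/3) = 1/10; P(data | jar D) = (4/8)(3/7)(4/6) = 1/7.
Weighting by the prior gives 4/13 · 1/5 = 4/65, 3/13 · 1/21 = 1/91, 4/13 · 1/10 = 2/65, 2/13 · 1/7 = 2/91; summing to 57/455.
So P(jar C | data) = (2/65) / (57/455) = 14/57.

0.2456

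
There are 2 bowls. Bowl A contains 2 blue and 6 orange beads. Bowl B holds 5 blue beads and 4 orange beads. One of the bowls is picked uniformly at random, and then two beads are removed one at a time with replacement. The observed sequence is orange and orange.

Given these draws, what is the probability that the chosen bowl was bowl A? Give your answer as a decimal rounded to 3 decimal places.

0.740

The likelihood of the observed sequence under each hypothesis: P(data | bowl A) = (6/8)(6/8) = 0.5625; P(data | bowl B) = (4/9)(4/9) = 0.19753.
The prior-weighted likelihoods are 1/2 · 0.5625 = 0.28125, 1/2 · 0.19753 = 0.098765; these sum to 0.38002.
By Bayes' rule, P(bowl A | data) = (0.28125) / (0.38002) = 0.7401.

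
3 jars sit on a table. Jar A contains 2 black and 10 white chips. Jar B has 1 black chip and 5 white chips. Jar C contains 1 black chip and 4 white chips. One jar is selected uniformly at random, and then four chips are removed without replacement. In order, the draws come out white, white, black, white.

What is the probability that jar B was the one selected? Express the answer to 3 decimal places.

Under each hypothesis, the probability of the observed sequence is: P(data | jar A) = (10/12)(9/11)(2/10)(8/9) = 4/33; P(data | jar B) = (5/6)(4/5)(1/4)(3/3) = 1/6; P(data | jar C) = (4/5)(3/4)(1/3)(2/2) = 1/5.
The prior-weighted likelihoods are 1/3 · 4/33 = 4/99, 1/3 · 1/6 = 1/18, 1/3 · 1/5 = 1/15; summing to 161/990.
Therefore the posterior P(jar B | data) = (1/18) / (161/990) = 55/161.

0.342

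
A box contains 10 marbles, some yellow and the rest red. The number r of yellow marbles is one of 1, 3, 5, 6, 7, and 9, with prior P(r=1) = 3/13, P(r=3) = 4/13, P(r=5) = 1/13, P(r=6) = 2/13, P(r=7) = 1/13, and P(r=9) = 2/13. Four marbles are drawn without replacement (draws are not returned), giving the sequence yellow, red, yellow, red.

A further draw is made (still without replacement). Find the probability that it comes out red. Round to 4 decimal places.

0.5555

The likelihood of the observed sequence under each hypothesis: P(data | r = 1) = (1/10)(9/9)(0/8) = 0; P(data | r = 3) = (3/10)(7/9)(2/8)(6/7) = 1/20; P(data | r = 5) = (5/10)(5/9)(4/8)(4/7) = 5/63; P(data | r = 6) = (6/10)(4/9)(5/8)(3/7) = 1/14; P(data | r = 7) = (7/10)(3/9)(6/8)(2/7) = 1/20; P(data | r = 9) = (9/10)(1/9)(8/8)(0/7) = 0.
Multiplying each by its prior: 3/13 · 0 = 0, 4/13 · 1/20 = 1/65, 1/13 · 5/63 = 5/819, 2/13 · 1/14 = 1/91, 1/13 · 1/20 = 1/260, 2/13 · 0 = 0; with total 17/468.
The posterior is then P(r = 1 | data) = 0, P(r = 3 | data) = 0.42353, P(r = 5 | data) = 0.16807, P(r = 6 | data) = 0.30252, P(r = 7 | data) = 0.10588, P(r = 9 | data) = 0.
The predictive probability is P(red next | data) = (5/6)(0.42353) + (1/2)(0.16807) + (1/3)(0.30252) + (1/6)(0.10588) = 0.55546.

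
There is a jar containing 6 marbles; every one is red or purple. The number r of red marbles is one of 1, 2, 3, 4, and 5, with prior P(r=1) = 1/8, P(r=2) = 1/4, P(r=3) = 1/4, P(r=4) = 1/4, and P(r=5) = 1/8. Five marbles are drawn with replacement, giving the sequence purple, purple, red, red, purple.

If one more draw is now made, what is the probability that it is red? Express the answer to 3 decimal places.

Under each hypothesis, the probability of the observed sequence is: P(data | r = 1) = (5/6)(5/6)(1/6)(1/6)(5/6) = 0.016075; P(data | r = 2) = (4/6)(4/6)(2/6)(2/6)(4/6) = 0.032922; P(data | r = 3) = (3/6)(3/6)(3/6)(3/6)(3/6) = 0.03125; P(data | r = 4) = (2/6)(2/6)(4/6)(4/6)(2/6) = 0.016461; P(data | r = 5) = (1/6)(1/6)(5/6)(5/6)(1/6) = 0.003215.
Multiplying each by its prior: 1/8 · 0.016075 = 0.0020094, 1/4 · 0.032922 = 0.0082305, 1/4 · 0.03125 = 0.0078125, 1/4 · 0.016461 = 0.0041152, 1/8 · 0.003215 = 0.00040188; these sum to 0.022569.
Dividing through by the total gives posterior P(r = 1 | data) = 0.089031, P(r = 2 | data) = 0.36467, P(r = 3 | data) = 0.34615, P(r = 4 | data) = 0.18234, P(r = 5 | data) = 0.017806.
So P(red next | data) = Σ P(red next | H) P(H | data) = (1/6)(0.089031) + (1/3)(0.36467) + (1/2)(0.34615) + (2/3)(0.18234) + (5/6)(0.017806) = 0.44587.

0.446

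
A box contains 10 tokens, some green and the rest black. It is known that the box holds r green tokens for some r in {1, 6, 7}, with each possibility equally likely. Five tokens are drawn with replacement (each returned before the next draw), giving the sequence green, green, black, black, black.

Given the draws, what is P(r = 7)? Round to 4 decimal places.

Under each hypothesis, the probability of the observed sequence is: P(data | r = 1) = (1/10)(1/10)(9/10)(9/10)(9/10) = 0.00729; P(data | r = 6) = (6/10)(6/10)(4/10)(4/10)(4/10) = 0.02304; P(data | r = 7) = (7/10)(7/10)(3/10)(3/10)(3/10) = 0.01323.
Multiplying each by its prior: 1/3 · 0.00729 = 0.00243, 1/3 · 0.02304 = 0.00768, 1/3 · 0.01323 = 0.00441; these sum to 0.01452.
So P(r = 7 | data) = (0.00441) / (0.01452) = 0.30372.

0.3037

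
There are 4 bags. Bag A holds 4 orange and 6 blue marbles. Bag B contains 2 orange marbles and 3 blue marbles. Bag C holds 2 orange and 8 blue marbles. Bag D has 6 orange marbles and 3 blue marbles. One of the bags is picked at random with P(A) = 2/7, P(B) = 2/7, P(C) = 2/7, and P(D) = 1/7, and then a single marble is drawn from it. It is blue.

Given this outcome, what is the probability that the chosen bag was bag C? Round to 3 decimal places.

0.369

Compute the likelihood of this draw for each case: P(data | bag A) = (6/10) = 3/5; P(data | bag B) = (3/5) = 3/5; P(data | bag C) = (8/10) = 4/5; P(data | bag D) = (3/9) = 1/3.
Multiplying each by its prior: 2/7 · 3/5 = 6/35, 2/7 · 3/5 = 6/35, 2/7 · 4/5 = 8/35, 1/7 · 1/3 = 1/21; summing to 13/21.
Hence P(bag C | data) = (8/35) / (13/21) = 24/65.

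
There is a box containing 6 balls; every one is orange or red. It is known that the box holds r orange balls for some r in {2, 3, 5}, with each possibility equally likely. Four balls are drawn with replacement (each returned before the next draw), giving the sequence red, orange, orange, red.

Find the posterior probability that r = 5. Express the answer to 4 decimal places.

Under each hypothesis, the probability of the observed sequence is: P(data | r = 2) = (4/6)(2/6)(2/6)(4/6) = 0.049383; P(data | r = 3) = (3/6)(3/6)(3/6)(3/6) = 0.0625; P(data | r = 5) = (1/6)(5/6)(5/6)(1/6) = 0.01929.
Multiplying each by its prior: 1/3 · 0.049383 = 0.016461, 1/3 · 0.0625 = 0.020833, 1/3 · 0.01929 = 0.00643; these sum to 0.043724.
Therefore the posterior P(r = 5 | data) = (0.00643) / (0.043724) = 0.14706.

0.1471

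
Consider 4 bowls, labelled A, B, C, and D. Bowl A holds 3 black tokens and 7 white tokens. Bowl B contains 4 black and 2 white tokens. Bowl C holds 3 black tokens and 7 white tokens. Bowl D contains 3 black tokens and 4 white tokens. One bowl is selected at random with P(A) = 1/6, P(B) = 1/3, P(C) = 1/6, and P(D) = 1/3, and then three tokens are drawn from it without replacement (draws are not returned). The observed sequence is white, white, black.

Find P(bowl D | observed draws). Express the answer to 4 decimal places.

Under each hypothesis, the probability of the observed sequence is: P(data | bowl A) = (7/10)(6/9)(3/8) = 0.175; P(data | bowl B) = (2/6)(1/5)(4/4) = 0.066667; P(data | bowl C) = (7/10)(6/9)(3/8) = 0.175; P(data | bowl D) = (4/7)(3/6)(3/5) = 0.17143.
Weighting by the prior gives 1/6 · 0.175 = 0.029167, 1/3 · 0.066667 = 0.022222, 1/6 · 0.175 = 0.029167, 1/3 · 0.17143 = 0.057143; these sum to 0.1377.
Therefore the posterior P(bowl D | data) = (0.057143) / (0.1377) = 0.41499.

0.4150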